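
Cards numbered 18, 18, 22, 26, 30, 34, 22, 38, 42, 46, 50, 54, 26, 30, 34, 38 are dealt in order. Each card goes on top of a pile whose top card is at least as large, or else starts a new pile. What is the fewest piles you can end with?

10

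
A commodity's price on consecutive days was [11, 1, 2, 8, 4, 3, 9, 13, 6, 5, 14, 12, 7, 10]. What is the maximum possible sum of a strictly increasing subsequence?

47

Let S[i] be the best sum of a strictly increasing subsequence ending at i:
i:      1  2  3  4  5  6  7  8  9 10 11 12 13 14
a[i]:  11  1  2  8  4  3  9 13  6  5 14 12  7 10
S:     11  1  3 11  7  6 20 33 13 12 47 32 20 30
Maximum is 47 (e.g. 1 + 2 + 8 + 9 + 13 + 14).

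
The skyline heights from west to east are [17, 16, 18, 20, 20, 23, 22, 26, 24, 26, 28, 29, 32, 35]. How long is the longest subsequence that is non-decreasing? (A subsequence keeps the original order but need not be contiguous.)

Track the smallest tail for each achievable length (allowing ties):
17 → extends → [17]
16 → replaces 17 → [16]
18 → extends → [16, 18]
20 → extends → [16, 18, 20]
20 → extends → [16, 18, 20, 20]
23 → extends → [16, 18, 20, 20, 23]
22 → replaces 23 → [16, 18, 20, 20, 22]
26 → extends → [16, 18, 20, 20, 22, 26]
24 → replaces 26 → [16, 18, 20, 20, 22, 24]
26 → extends → [16, 18, 20, 20, 22, 24, 26]
28 → extends → [16, 18, 20, 20, 22, 24, 26, 28]
29 → extends → [16, 18, 20, 20, 22, 24, 26, 28, 29]
32 → extends → [16, 18, 20, 20, 22, 24, 26, 28, 29, 32]
35 → extends → [16, 18, 20, 20, 22, 24, 26, 28, 29, 32, 35]
Eleven tails, so the longest non-decreasing subsequence has length 11 (e.g. 17, 18, 20, 20, 23, 26, 26, 28, 29, 32, 35).

11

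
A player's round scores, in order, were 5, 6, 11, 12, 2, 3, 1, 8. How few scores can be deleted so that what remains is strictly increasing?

4

Fewest deletions = n − (longest strictly increasing subsequence).
Patience tails:
5 → extends → [5]
6 → extends → [5, 6]
11 → extends → [5, 6, 11]
12 → extends → [5, 6, 11, 12]
2 → replaces 5 → [2, 6, 11, 12]
3 → replaces 6 → [2, 3, 11, 12]
1 → replaces 2 → [1, 3, 11, 12]
8 → replaces 11 → [1, 3, 8, 12]
Longest strictly increasing subsequence has length 4, so deletions = 8 − 4 = 4.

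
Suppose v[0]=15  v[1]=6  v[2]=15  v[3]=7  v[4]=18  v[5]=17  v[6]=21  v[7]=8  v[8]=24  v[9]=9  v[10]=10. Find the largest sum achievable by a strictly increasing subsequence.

84

Let S[i] be the best sum of a strictly increasing subsequence ending at i:
i:      0  1  2  3  4  5  6  7  8  9 10
v[i]:  15  6 15  7 18 17 21  8 24  9 10
S:     15  6 21 13 39 38 60 21 84 30 40
Maximum is 84 (e.g. 6 + 15 + 18 + 21 + 24).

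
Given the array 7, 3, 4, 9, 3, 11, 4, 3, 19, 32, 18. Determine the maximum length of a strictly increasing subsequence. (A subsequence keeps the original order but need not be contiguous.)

6

Track the smallest tail for each achievable length (strict):
7 → extends → [7]
3 → replaces 7 → [3]
4 → extends → [3, 4]
9 → extends → [3, 4, 9]
3 → already a tail → [3, 4, 9]
11 → extends → [3, 4, 9, 11]
4 → already a tail → [3, 4, 9, 11]
3 → already a tail → [3, 4, 9, 11]
19 → extends → [3, 4, 9, 11, 19]
32 → extends → [3, 4, 9, 11, 19, 32]
18 → replaces 19 → [3, 4, 9, 11, 18, 32]
Six tails, so the longest strictly increasing subsequence has length 6 (e.g. 3, 4, 9, 11, 19, 32).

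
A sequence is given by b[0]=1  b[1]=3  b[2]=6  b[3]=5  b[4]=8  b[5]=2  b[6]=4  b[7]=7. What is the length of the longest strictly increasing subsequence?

4

Let dp[i] be the length of the longest such subsequence ending at index i:
i:     0 1 2 3 4 5 6 7
b[i]:  1 3 6 5 8 2 4 7
dp:    1 2 3 3 4 2 3 4
Maximum dp value is 4.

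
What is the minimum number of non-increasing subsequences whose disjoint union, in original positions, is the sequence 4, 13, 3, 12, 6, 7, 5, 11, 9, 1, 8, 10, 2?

Place each on the leftmost legal pile:
4 → new pile 1 (tops now [4])
13 → new pile 2 (tops now [4, 13])
3 → pile 1 (tops now [3, 13])
12 → pile 2 (tops now [3, 12])
6 → pile 2 (tops now [3, 6])
7 → new pile 3 (tops now [3, 6, 7])
5 → pile 2 (tops now [3, 5, 7])
11 → new pile 4 (tops now [3, 5, 7, 11])
9 → pile 4 (tops now [3, 5, 7, 9])
1 → pile 1 (tops now [1, 5, 7, 9])
8 → pile 4 (tops now [1, 5, 7, 8])
10 → new pile 5 (tops now [1, 5, 7, 8, 10])
2 → pile 2 (tops now [1, 2, 7, 8, 10])
Five piles.

5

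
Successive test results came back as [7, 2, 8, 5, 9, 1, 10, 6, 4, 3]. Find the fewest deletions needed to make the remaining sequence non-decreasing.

6

Fewest deletions = n − (longest non-decreasing subsequence).
Patience tails:
7 → extends → [7]
2 → replaces 7 → [2]
8 → extends → [2, 8]
5 → replaces 8 → [2, 5]
9 → extends → [2, 5, 9]
1 → replaces 2 → [1, 5, 9]
10 → extends → [1, 5, 9, 10]
6 → replaces 9 → [1, 5, 6, 10]
4 → replaces 5 → [1, 4, 6, 10]
3 → replaces 4 → [1, 3, 6, 10]
Longest non-decreasing subsequence has length 4, so deletions = 10 − 4 = 6.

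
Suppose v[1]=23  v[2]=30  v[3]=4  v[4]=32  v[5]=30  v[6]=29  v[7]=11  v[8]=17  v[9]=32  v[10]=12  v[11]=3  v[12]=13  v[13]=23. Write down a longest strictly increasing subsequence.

4, 11, 12, 13, 23

Patience tails give the LIS length; then backtrack through the dp parents:
23 → extends → [23]
30 → extends → [23, 30]
4 → replaces 23 → [4, 30]
32 → extends → [4, 30, 32]
30 → already a tail → [4, 30, 32]
29 → replaces 30 → [4, 29, 32]
11 → replaces 29 → [4, 11, 32]
17 → replaces 32 → [4, 11, 17]
32 → extends → [4, 11, 17, 32]
12 → replaces 17 → [4, 11, 12, 32]
3 → replaces 4 → [3, 11, 12, 32]
13 → replaces 32 → [3, 11, 12, 13]
23 → extends → [3, 11, 12, 13, 23]
Length 5; one witness is 4, 11, 12, 13, 23.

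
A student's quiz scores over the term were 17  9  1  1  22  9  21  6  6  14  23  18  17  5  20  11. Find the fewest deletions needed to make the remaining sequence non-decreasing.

9

Fewest deletions = n − (longest non-decreasing subsequence).
i:      1  2  3  4  5  6  7  8  9 10 11 12 13 14 15 16
a[i]:  17  9  1  1 22  9 21  6  6 14 23 18 17  5 20 11
dp:     1  1  1  2  3  3  4  3  4  5  6  6  6  3  7  5
max dp = 7, so deletions = 16 − 7 = 9.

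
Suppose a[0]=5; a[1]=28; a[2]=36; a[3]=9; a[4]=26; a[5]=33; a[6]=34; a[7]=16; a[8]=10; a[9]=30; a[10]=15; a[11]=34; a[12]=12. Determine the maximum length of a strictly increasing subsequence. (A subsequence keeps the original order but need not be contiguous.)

5

Track the smallest tail for each achievable length (strict):
5 → extends → [5]
28 → extends → [5, 28]
36 → extends → [5, 28, 36]
9 → replaces 28 → [5, 9, 36]
26 → replaces 36 → [5, 9, 26]
33 → extends → [5, 9, 26, 33]
34 → extends → [5, 9, 26, 33, 34]
16 → replaces 26 → [5, 9, 16, 33, 34]
10 → replaces 16 → [5, 9, 10, 33, 34]
30 → replaces 33 → [5, 9, 10, 30, 34]
15 → replaces 30 → [5, 9, 10, 15, 34]
34 → already a tail → [5, 9, 10, 15, 34]
12 → replaces 15 → [5, 9, 10, 12, 34]
Five tails, so the longest strictly increasing subsequence has length 5 (e.g. 5, 9, 26, 33, 34).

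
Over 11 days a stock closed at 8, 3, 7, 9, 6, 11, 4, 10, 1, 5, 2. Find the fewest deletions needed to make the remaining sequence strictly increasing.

Fewest deletions = n − (longest strictly increasing subsequence).
Patience tails:
8 → extends → [8]
3 → replaces 8 → [3]
7 → extends → [3, 7]
9 → extends → [3, 7, 9]
6 → replaces 7 → [3, 6, 9]
11 → extends → [3, 6, 9, 11]
4 → replaces 6 → [3, 4, 9, 11]
10 → replaces 11 → [3, 4, 9, 10]
1 → replaces 3 → [1, 4, 9, 10]
5 → replaces 9 → [1, 4, 5, 10]
2 → replaces 4 → [1, 2, 5, 10]
Longest strictly increasing subsequence has length 4, so deletions = 11 − 4 = 7.

7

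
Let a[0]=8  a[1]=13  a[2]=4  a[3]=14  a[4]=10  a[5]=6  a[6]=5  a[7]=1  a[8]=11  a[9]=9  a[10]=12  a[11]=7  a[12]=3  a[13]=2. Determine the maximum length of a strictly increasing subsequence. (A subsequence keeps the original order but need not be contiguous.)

Let dp[i] be the length of the longest such subsequence ending at index i:
i:      0  1  2  3  4  5  6  7  8  9 10 11 12 13
a[i]:   8 13  4 14 10  6  5  1 11  9 12  7  3  2
dp:     1  2  1  3  2  2  2  1  3  3  4  3  2  2
Maximum dp value is 4.

4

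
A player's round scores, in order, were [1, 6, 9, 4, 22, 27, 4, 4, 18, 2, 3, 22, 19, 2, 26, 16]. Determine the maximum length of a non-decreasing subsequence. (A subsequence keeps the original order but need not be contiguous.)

7

Track the smallest tail for each achievable length (allowing ties):
1 → extends → [1]
6 → extends → [1, 6]
9 → extends → [1, 6, 9]
4 → replaces 6 → [1, 4, 9]
22 → extends → [1, 4, 9, 22]
27 → extends → [1, 4, 9, 22, 27]
4 → replaces 9 → [1, 4, 4, 22, 27]
4 → replaces 22 → [1, 4, 4, 4, 27]
18 → replaces 27 → [1, 4, 4, 4, 18]
2 → replaces 4 → [1, 2, 4, 4, 18]
3 → replaces 4 → [1, 2, 3, 4, 18]
22 → extends → [1, 2, 3, 4, 18, 22]
19 → replaces 22 → [1, 2, 3, 4, 18, 19]
2 → replaces 3 → [1, 2, 2, 4, 18, 19]
26 → extends → [1, 2, 2, 4, 18, 19, 26]
16 → replaces 18 → [1, 2, 2, 4, 16, 19, 26]
Seven tails, so the longest non-decreasing subsequence has length 7 (e.g. 1, 4, 4, 4, 18, 22, 26).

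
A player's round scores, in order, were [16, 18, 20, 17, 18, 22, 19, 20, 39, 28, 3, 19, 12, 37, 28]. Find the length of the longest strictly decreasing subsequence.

Let dp[i] be the longest strictly decreasing subsequence ending at i:
i:      1  2  3  4  5  6  7  8  9 10 11 12 13 14 15
a[i]:  16 18 20 17 18 22 19 20 39 28  3 19 12 37 28
dp:     1  1  1  2  2  1  2  2  1  2  3  3  4  2  3
Maximum is 4.

4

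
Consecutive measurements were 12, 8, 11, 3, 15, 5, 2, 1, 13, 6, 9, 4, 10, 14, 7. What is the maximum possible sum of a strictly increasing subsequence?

Let S[i] be the best sum of a strictly increasing subsequence ending at i:
i:      1  2  3  4  5  6  7  8  9 10 11 12 13 14 15
a[i]:  12  8 11  3 15  5  2  1 13  6  9  4 10 14  7
S:     12  8 19  3 34  8  2  1 32 14 23  7 33 47 21
Maximum is 47 (e.g. 3 + 5 + 6 + 9 + 10 + 14).

47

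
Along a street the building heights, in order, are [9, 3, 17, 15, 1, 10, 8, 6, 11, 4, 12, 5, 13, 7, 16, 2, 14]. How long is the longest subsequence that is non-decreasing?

Track the smallest tail for each achievable length (allowing ties):
9 → extends → [9]
3 → replaces 9 → [3]
17 → extends → [3, 17]
15 → replaces 17 → [3, 15]
1 → replaces 3 → [1, 15]
10 → replaces 15 → [1, 10]
8 → replaces 10 → [1, 8]
6 → replaces 8 → [1, 6]
11 → extends → [1, 6, 11]
4 → replaces 6 → [1, 4, 11]
12 → extends → [1, 4, 11, 12]
5 → replaces 11 → [1, 4, 5, 12]
13 → extends → [1, 4, 5, 12, 13]
7 → replaces 12 → [1, 4, 5, 7, 13]
16 → extends → [1, 4, 5, 7, 13, 16]
2 → replaces 4 → [1, 2, 5, 7, 13, 16]
14 → replaces 16 → [1, 2, 5, 7, 13, 14]
Six tails, so the longest non-decreasing subsequence has length 6 (e.g. 9, 10, 11, 12, 13, 16).

6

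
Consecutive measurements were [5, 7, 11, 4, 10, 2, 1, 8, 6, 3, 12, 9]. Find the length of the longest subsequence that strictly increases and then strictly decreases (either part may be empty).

inc[i] = longest strictly increasing subsequence ending at i; dec[i] = longest strictly decreasing subsequence starting at i:
i:      1  2  3  4  5  6  7  8  9 10 11 12
a[i]:   5  7 11  4 10  2  1  8  6  3 12  9
inc:    1  2  3  1  3  1  1  3  2  2  4  4
dec:    4  4  5  3  4  2  1  3  2  1  2  1
Best peak at i=3 (value 11): inc=3, dec=5, length 3+5−1 = 7.

7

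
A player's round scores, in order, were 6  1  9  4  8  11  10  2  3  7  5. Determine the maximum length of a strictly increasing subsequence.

Track the smallest tail for each achievable length (strict):
6 → extends → [6]
1 → replaces 6 → [1]
9 → extends → [1, 9]
4 → replaces 9 → [1, 4]
8 → extends → [1, 4, 8]
11 → extends → [1, 4, 8, 11]
10 → replaces 11 → [1, 4, 8, 10]
2 → replaces 4 → [1, 2, 8, 10]
3 → replaces 8 → [1, 2, 3, 10]
7 → replaces 10 → [1, 2, 3, 7]
5 → replaces 7 → [1, 2, 3, 5]
Four tails, so the longest strictly increasing subsequence has length 4 (e.g. 1, 4, 8, 11).

4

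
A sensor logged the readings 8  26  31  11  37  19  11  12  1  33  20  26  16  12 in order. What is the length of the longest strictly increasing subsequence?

5

Let dp[i] be the length of the longest such subsequence ending at index i:
i:      1  2  3  4  5  6  7  8  9 10 11 12 13 14
a[i]:   8 26 31 11 37 19 11 12  1 33 20 26 16 12
dp:     1  2  3  2  4  3  2  3  1  4  4  5  4  3
Maximum dp value is 5.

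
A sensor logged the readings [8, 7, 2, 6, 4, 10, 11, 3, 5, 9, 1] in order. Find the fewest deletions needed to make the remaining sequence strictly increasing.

Fewest deletions = n − (longest strictly increasing subsequence).
i:      1  2  3  4  5  6  7  8  9 10 11
a[i]:   8  7  2  6  4 10 11  3  5  9  1
dp:     1  1  1  2  2  3  4  2  3  4  1
max dp = 4, so deletions = 11 − 4 = 7.

7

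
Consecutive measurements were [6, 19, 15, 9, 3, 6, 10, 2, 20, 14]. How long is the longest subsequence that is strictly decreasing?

5

Negate each value so 'decreasing' becomes 'increasing', then run patience tails on the negated sequence:
-6 → extends → [-6]
-19 → replaces -6 → [-19]
-15 → extends → [-19, -15]
-9 → extends → [-19, -15, -9]
-3 → extends → [-19, -15, -9, -3]
-6 → replaces -3 → [-19, -15, -9, -6]
-10 → replaces -9 → [-19, -15, -10, -6]
-2 → extends → [-19, -15, -10, -6, -2]
-20 → replaces -19 → [-20, -15, -10, -6, -2]
-14 → replaces -10 → [-20, -15, -14, -6, -2]
Five tails, so the longest strictly decreasing subsequence of the original has length 5.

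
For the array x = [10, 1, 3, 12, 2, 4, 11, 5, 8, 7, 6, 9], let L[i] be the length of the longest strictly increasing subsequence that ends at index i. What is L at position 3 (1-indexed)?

2

dp[i] = 1 + max{dp[j] : j<i, x[j]<x[i]} (or 1 if no such j):
i:      1  2  3  4  5  6  7  8  9 10 11 12
x[i]:  10  1  3 12  2  4 11  5  8  7  6  9
dp:     1  1  2  3  2  3  4  4  5  5  5  6
At index 3 the value is 2.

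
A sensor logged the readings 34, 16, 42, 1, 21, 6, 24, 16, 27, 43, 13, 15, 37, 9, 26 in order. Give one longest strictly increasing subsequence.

Patience tails give the LIS length; then backtrack through the dp parents:
34 → extends → [34]
16 → replaces 34 → [16]
42 → extends → [16, 42]
1 → replaces 16 → [1, 42]
21 → replaces 42 → [1, 21]
6 → replaces 21 → [1, 6]
24 → extends → [1, 6, 24]
16 → replaces 24 → [1, 6, 16]
27 → extends → [1, 6, 16, 27]
43 → extends → [1, 6, 16, 27, 43]
13 → replaces 16 → [1, 6, 13, 27, 43]
15 → replaces 27 → [1, 6, 13, 15, 43]
37 → replaces 43 → [1, 6, 13, 15, 37]
9 → replaces 13 → [1, 6, 9, 15, 37]
26 → replaces 37 → [1, 6, 9, 15, 26]
Length 5; one witness is 16, 21, 24, 27, 43.

16, 21, 24, 27, 43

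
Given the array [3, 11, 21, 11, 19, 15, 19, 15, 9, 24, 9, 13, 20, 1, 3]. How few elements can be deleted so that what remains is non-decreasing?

9

Fewest deletions = n − (longest non-decreasing subsequence).
i:      1  2  3  4  5  6  7  8  9 10 11 12 13 14 15
a[i]:   3 11 21 11 19 15 19 15  9 24  9 13 20  1  3
dp:     1  2  3  3  4  4  5  5  2  6  3  4  6  1  2
max dp = 6, so deletions = 15 − 6 = 9.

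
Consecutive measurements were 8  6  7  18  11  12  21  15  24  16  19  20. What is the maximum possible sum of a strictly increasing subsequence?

Let S[i] be the best sum of a strictly increasing subsequence ending at i:
i:       1   2   3   4   5   6   7   8   9  10  11  12
a[i]:    8   6   7  18  11  12  21  15  24  16  19  20
S:       8   6  13  31  24  36  57  51  81  67  86 106
Maximum is 106 (e.g. 6 + 7 + 11 + 12 + 15 + 16 + 19 + 20).

106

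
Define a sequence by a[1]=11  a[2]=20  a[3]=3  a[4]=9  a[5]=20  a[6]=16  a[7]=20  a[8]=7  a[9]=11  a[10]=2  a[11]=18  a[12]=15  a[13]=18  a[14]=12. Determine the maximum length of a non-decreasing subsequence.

Let dp[i] be the length of the longest such subsequence ending at index i:
i:      1  2  3  4  5  6  7  8  9 10 11 12 13 14
a[i]:  11 20  3  9 20 16 20  7 11  2 18 15 18 12
dp:     1  2  1  2  3  3  4  2  3  1  4  4  5  4
Maximum dp value is 5.

5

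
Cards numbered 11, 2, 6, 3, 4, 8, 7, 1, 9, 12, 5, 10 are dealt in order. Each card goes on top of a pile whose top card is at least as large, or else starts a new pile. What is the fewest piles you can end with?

6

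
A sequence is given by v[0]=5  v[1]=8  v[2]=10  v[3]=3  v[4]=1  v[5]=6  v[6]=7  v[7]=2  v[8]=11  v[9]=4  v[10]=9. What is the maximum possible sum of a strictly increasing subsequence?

34

Let S[i] be the best sum of a strictly increasing subsequence ending at i:
i:      0  1  2  3  4  5  6  7  8  9 10
v[i]:   5  8 10  3  1  6  7  2 11  4  9
S:      5 13 23  3  1 11 18  3 34  7 27
Maximum is 34 (e.g. 5 + 8 + 10 + 11).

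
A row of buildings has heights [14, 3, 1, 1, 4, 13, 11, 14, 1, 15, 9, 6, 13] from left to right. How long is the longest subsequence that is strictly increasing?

5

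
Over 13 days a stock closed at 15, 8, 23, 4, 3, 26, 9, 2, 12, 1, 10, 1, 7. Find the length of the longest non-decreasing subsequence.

Let dp[i] be the length of the longest such subsequence ending at index i:
i:      1  2  3  4  5  6  7  8  9 10 11 12 13
a[i]:  15  8 23  4  3 26  9  2 12  1 10  1  7
dp:     1  1  2  1  1  3  2  1  3  1  3  2  3
Maximum dp value is 3.

3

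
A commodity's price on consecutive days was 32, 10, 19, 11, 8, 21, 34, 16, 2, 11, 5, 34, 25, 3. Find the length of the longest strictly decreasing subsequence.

6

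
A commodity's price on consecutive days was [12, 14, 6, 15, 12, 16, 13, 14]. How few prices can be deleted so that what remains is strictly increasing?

Fewest deletions = n − (longest strictly increasing subsequence).
i:      1  2  3  4  5  6  7  8
a[i]:  12 14  6 15 12 16 13 14
dp:     1  2  1  3  2  4  3  4
max dp = 4, so deletions = 8 − 4 = 4.

4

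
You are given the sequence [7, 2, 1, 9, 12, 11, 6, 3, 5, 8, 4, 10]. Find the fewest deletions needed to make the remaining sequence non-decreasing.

Fewest deletions = n − (longest non-decreasing subsequence).
i:      1  2  3  4  5  6  7  8  9 10 11 12
a[i]:   7  2  1  9 12 11  6  3  5  8  4 10
dp:     1  1  1  2  3  3  2  2  3  4  3  5
max dp = 5, so deletions = 12 − 5 = 7.

7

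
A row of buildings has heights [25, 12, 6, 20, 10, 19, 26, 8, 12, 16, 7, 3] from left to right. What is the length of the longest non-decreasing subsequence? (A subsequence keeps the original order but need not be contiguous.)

Track the smallest tail for each achievable length (allowing ties):
25 → extends → [25]
12 → replaces 25 → [12]
6 → replaces 12 → [6]
20 → extends → [6, 20]
10 → replaces 20 → [6, 10]
19 → extends → [6, 10, 19]
26 → extends → [6, 10, 19, 26]
8 → replaces 10 → [6, 8, 19, 26]
12 → replaces 19 → [6, 8, 12, 26]
16 → replaces 26 → [6, 8, 12, 16]
7 → replaces 8 → [6, 7, 12, 16]
3 → replaces 6 → [3, 7, 12, 16]
Four tails, so the longest non-decreasing subsequence has length 4 (e.g. 6, 10, 19, 26).

4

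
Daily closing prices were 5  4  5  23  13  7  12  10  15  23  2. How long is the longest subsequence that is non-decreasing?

6

Track the smallest tail for each achievable length (allowing ties):
5 → extends → [5]
4 → replaces 5 → [4]
5 → extends → [4, 5]
23 → extends → [4, 5, 23]
13 → replaces 23 → [4, 5, 13]
7 → replaces 13 → [4, 5, 7]
12 → extends → [4, 5, 7, 12]
10 → replaces 12 → [4, 5, 7, 10]
15 → extends → [4, 5, 7, 10, 15]
23 → extends → [4, 5, 7, 10, 15, 23]
2 → replaces 4 → [2, 5, 7, 10, 15, 23]
Six tails, so the longest non-decreasing subsequence has length 6 (e.g. 5, 5, 7, 12, 15, 23).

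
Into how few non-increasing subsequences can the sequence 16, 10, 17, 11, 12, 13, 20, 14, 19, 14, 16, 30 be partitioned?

Place each on the leftmost legal pile:
16 → new pile 1 (tops now [16])
10 → pile 1 (tops now [10])
17 → new pile 2 (tops now [10, 17])
11 → pile 2 (tops now [10, 11])
12 → new pile 3 (tops now [10, 11, 12])
13 → new pile 4 (tops now [10, 11, 12, 13])
20 → new pile 5 (tops now [10, 11, 12, 13, 20])
14 → pile 5 (tops now [10, 11, 12, 13, 14])
19 → new pile 6 (tops now [10, 11, 12, 13, 14, 19])
14 → pile 5 (tops now [10, 11, 12, 13, 14, 19])
16 → pile 6 (tops now [10, 11, 12, 13, 14, 16])
30 → new pile 7 (tops now [10, 11, 12, 13, 14, 16, 30])
Seven piles.

7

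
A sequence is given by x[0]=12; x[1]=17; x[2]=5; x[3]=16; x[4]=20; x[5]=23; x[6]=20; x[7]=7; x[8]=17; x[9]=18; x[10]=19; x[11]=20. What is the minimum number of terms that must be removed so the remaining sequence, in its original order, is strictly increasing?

6

Fewest deletions = n − (longest strictly increasing subsequence).
i:      0  1  2  3  4  5  6  7  8  9 10 11
x[i]:  12 17  5 16 20 23 20  7 17 18 19 20
dp:     1  2  1  2  3  4  3  2  3  4  5  6
max dp = 6, so deletions = 12 − 6 = 6.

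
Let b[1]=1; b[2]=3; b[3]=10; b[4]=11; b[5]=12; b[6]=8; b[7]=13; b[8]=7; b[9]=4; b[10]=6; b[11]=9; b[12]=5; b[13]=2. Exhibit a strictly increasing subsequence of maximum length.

1, 3, 10, 11, 12, 13

Patience tails give the LIS length; then backtrack through the dp parents:
1 → extends → [1]
3 → extends → [1, 3]
10 → extends → [1, 3, 10]
11 → extends → [1, 3, 10, 11]
12 → extends → [1, 3, 10, 11, 12]
8 → replaces 10 → [1, 3, 8, 11, 12]
13 → extends → [1, 3, 8, 11, 12, 13]
7 → replaces 8 → [1, 3, 7, 11, 12, 13]
4 → replaces 7 → [1, 3, 4, 11, 12, 13]
6 → replaces 11 → [1, 3, 4, 6, 12, 13]
9 → replaces 12 → [1, 3, 4, 6, 9, 13]
5 → replaces 6 → [1, 3, 4, 5, 9, 13]
2 → replaces 3 → [1, 2, 4, 5, 9, 13]
Length 6; one witness is 1, 3, 10, 11, 12, 13.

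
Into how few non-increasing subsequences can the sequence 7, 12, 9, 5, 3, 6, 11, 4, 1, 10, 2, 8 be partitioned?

Place each on the leftmost legal pile:
7 → new pile 1 (tops now [7])
12 → new pile 2 (tops now [7, 12])
9 → pile 2 (tops now [7, 9])
5 → pile 1 (tops now [5, 9])
3 → pile 1 (tops now [3, 9])
6 → pile 2 (tops now [3, 6])
11 → new pile 3 (tops now [3, 6, 11])
4 → pile 2 (tops now [3, 4, 11])
1 → pile 1 (tops now [1, 4, 11])
10 → pile 3 (tops now [1, 4, 10])
2 → pile 2 (tops now [1, 2, 10])
8 → pile 3 (tops now [1, 2, 8])
Three piles.

3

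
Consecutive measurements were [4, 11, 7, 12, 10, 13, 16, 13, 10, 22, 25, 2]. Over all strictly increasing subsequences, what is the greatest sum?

Let S[i] be the best sum of a strictly increasing subsequence ending at i:
i:       1   2   3   4   5   6   7   8   9  10  11  12
a[i]:    4  11   7  12  10  13  16  13  10  22  25   2
S:       4  15  11  27  21  40  56  40  21  78 103   2
Maximum is 103 (e.g. 4 + 11 + 12 + 13 + 16 + 22 + 25).

103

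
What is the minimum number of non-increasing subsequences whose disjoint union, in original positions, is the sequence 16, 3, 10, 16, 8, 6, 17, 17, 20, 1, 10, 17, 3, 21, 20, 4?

6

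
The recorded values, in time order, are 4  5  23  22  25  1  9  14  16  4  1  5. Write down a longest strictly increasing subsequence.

Patience tails give the LIS length; then backtrack through the dp parents:
4 → extends → [4]
5 → extends → [4, 5]
23 → extends → [4, 5, 23]
22 → replaces 23 → [4, 5, 22]
25 → extends → [4, 5, 22, 25]
1 → replaces 4 → [1, 5, 22, 25]
9 → replaces 22 → [1, 5, 9, 25]
14 → replaces 25 → [1, 5, 9, 14]
16 → extends → [1, 5, 9, 14, 16]
4 → replaces 5 → [1, 4, 9, 14, 16]
1 → already a tail → [1, 4, 9, 14, 16]
5 → replaces 9 → [1, 4, 5, 14, 16]
Length 5; one witness is 4, 5, 9, 14, 16.

4, 5, 9, 14, 16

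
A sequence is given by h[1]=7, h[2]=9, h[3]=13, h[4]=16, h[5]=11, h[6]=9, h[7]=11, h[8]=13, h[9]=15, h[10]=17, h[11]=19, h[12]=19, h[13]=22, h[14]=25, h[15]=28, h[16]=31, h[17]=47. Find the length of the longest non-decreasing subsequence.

14

Track the smallest tail for each achievable length (allowing ties):
7 → extends → [7]
9 → extends → [7, 9]
13 → extends → [7, 9, 13]
16 → extends → [7, 9, 13, 16]
11 → replaces 13 → [7, 9, 11, 16]
9 → replaces 11 → [7, 9, 9, 16]
11 → replaces 16 → [7, 9, 9, 11]
13 → extends → [7, 9, 9, 11, 13]
15 → extends → [7, 9, 9, 11, 13, 15]
17 → extends → [7, 9, 9, 11, 13, 15, 17]
19 → extends → [7, 9, 9, 11, 13, 15, 17, 19]
19 → extends → [7, 9, 9, 11, 13, 15, 17, 19, 19]
22 → extends → [7, 9, 9, 11, 13, 15, 17, 19, 19, 22]
25 → extends → [7, 9, 9, 11, 13, 15, 17, 19, 19, 22, 25]
28 → extends → [7, 9, 9, 11, 13, 15, 17, 19, 19, 22, 25, 28]
31 → extends → [7, 9, 9, 11, 13, 15, 17, 19, 19, 22, 25, 28, 31]
47 → extends → [7, 9, 9, 11, 13, 15, 17, 19, 19, 22, 25, 28, 31, 47]
Fourteen tails, so the longest non-decreasing subsequence has length 14 (e.g. 7, 9, 11, 11, 13, 15, 17, 19, 19, 22, 25, 28, 31, 47).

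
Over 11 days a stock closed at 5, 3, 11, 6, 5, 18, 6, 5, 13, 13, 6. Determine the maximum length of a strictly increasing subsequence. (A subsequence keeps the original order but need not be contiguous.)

4

Track the smallest tail for each achievable length (strict):
5 → extends → [5]
3 → replaces 5 → [3]
11 → extends → [3, 11]
6 → replaces 11 → [3, 6]
5 → replaces 6 → [3, 5]
18 → extends → [3, 5, 18]
6 → replaces 18 → [3, 5, 6]
5 → already a tail → [3, 5, 6]
13 → extends → [3, 5, 6, 13]
13 → already a tail → [3, 5, 6, 13]
6 → already a tail → [3, 5, 6, 13]
Four tails, so the longest strictly increasing subsequence has length 4 (e.g. 3, 5, 6, 13).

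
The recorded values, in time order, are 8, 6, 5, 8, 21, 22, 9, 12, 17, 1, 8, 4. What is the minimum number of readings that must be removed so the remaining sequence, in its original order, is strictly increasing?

Fewest deletions = n − (longest strictly increasing subsequence).
Patience tails:
8 → extends → [8]
6 → replaces 8 → [6]
5 → replaces 6 → [5]
8 → extends → [5, 8]
21 → extends → [5, 8, 21]
22 → extends → [5, 8, 21, 22]
9 → replaces 21 → [5, 8, 9, 22]
12 → replaces 22 → [5, 8, 9, 12]
17 → extends → [5, 8, 9, 12, 17]
1 → replaces 5 → [1, 8, 9, 12, 17]
8 → already a tail → [1, 8, 9, 12, 17]
4 → replaces 8 → [1, 4, 9, 12, 17]
Longest strictly increasing subsequence has length 5, so deletions = 12 − 5 = 7.

7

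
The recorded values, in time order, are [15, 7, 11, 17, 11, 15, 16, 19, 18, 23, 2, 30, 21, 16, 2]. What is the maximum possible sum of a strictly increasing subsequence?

121

Let S[i] be the best sum of a strictly increasing subsequence ending at i:
i:       1   2   3   4   5   6   7   8   9  10  11  12  13  14  15
a[i]:   15   7  11  17  11  15  16  19  18  23   2  30  21  16   2
S:      15   7  18  35  18  33  49  68  67  91   2 121  89  49   2
Maximum is 121 (e.g. 7 + 11 + 15 + 16 + 19 + 23 + 30).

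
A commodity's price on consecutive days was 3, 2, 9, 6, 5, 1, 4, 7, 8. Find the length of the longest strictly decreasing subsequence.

4

Negate each value so 'decreasing' becomes 'increasing', then run patience tails on the negated sequence:
-3 → extends → [-3]
-2 → extends → [-3, -2]
-9 → replaces -3 → [-9, -2]
-6 → replaces -2 → [-9, -6]
-5 → extends → [-9, -6, -5]
-1 → extends → [-9, -6, -5, -1]
-4 → replaces -1 → [-9, -6, -5, -4]
-7 → replaces -6 → [-9, -7, -5, -4]
-8 → replaces -7 → [-9, -8, -5, -4]
Four tails, so the longest strictly decreasing subsequence of the original has length 4.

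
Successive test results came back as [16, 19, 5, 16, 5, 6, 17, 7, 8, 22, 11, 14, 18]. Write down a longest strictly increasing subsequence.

Patience tails give the LIS length; then backtrack through the dp parents:
16 → extends → [16]
19 → extends → [16, 19]
5 → replaces 16 → [5, 19]
16 → replaces 19 → [5, 16]
5 → already a tail → [5, 16]
6 → replaces 16 → [5, 6]
17 → extends → [5, 6, 17]
7 → replaces 17 → [5, 6, 7]
8 → extends → [5, 6, 7, 8]
22 → extends → [5, 6, 7, 8, 22]
11 → replaces 22 → [5, 6, 7, 8, 11]
14 → extends → [5, 6, 7, 8, 11, 14]
18 → extends → [5, 6, 7, 8, 11, 14, 18]
Length 7; one witness is 5, 6, 7, 8, 11, 14, 18.

5, 6, 7, 8, 11, 14, 18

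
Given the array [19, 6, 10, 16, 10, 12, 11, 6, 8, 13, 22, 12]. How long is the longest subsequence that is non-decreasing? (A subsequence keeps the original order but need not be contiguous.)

Track the smallest tail for each achievable length (allowing ties):
19 → extends → [19]
6 → replaces 19 → [6]
10 → extends → [6, 10]
16 → extends → [6, 10, 16]
10 → replaces 16 → [6, 10, 10]
12 → extends → [6, 10, 10, 12]
11 → replaces 12 → [6, 10, 10, 11]
6 → replaces 10 → [6, 6, 10, 11]
8 → replaces 10 → [6, 6, 8, 11]
13 → extends → [6, 6, 8, 11, 13]
22 → extends → [6, 6, 8, 11, 13, 22]
12 → replaces 13 → [6, 6, 8, 11, 12, 22]
Six tails, so the longest non-decreasing subsequence has length 6 (e.g. 6, 10, 10, 12, 13, 22).

6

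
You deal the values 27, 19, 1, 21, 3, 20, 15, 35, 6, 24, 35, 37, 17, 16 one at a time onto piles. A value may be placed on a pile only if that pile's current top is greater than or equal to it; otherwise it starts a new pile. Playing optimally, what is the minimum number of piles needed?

6

Place each on the leftmost legal pile:
27 → new pile 1 (tops now [27])
19 → pile 1 (tops now [19])
1 → pile 1 (tops now [1])
21 → new pile 2 (tops now [1, 21])
3 → pile 2 (tops now [1, 3])
20 → new pile 3 (tops now [1, 3, 20])
15 → pile 3 (tops now [1, 3, 15])
35 → new pile 4 (tops now [1, 3, 15, 35])
6 → pile 3 (tops now [1, 3, 6, 35])
24 → pile 4 (tops now [1, 3, 6, 24])
35 → new pile 5 (tops now [1, 3, 6, 24, 35])
37 → new pile 6 (tops now [1, 3, 6, 24, 35, 37])
17 → pile 4 (tops now [1, 3, 6, 17, 35, 37])
16 → pile 4 (tops now [1, 3, 6, 16, 35, 37])
Six piles.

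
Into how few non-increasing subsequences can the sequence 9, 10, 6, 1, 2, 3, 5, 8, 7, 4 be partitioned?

5

Place each on the leftmost legal pile:
9 → new pile 1 (tops now [9])
10 → new pile 2 (tops now [9, 10])
6 → pile 1 (tops now [6, 10])
1 → pile 1 (tops now [1, 10])
2 → pile 2 (tops now [1, 2])
3 → new pile 3 (tops now [1, 2, 3])
5 → new pile 4 (tops now [1, 2, 3, 5])
8 → new pile 5 (tops now [1, 2, 3, 5, 8])
7 → pile 5 (tops now [1, 2, 3, 5, 7])
4 → pile 4 (tops now [1, 2, 3, 4, 7])
Five piles.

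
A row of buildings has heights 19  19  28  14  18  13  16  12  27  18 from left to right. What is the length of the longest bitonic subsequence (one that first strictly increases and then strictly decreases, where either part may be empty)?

5

inc[i] = longest strictly increasing subsequence ending at i; dec[i] = longest strictly decreasing subsequence starting at i:
i:      1  2  3  4  5  6  7  8  9 10
a[i]:  19 19 28 14 18 13 16 12 27 18
inc:    1  1  2  1  2  1  2  1  3  3
dec:    4  4  4  3  3  2  2  1  2  1
Best peak at i=3 (value 28): inc=2, dec=4, length 2+4−1 = 5.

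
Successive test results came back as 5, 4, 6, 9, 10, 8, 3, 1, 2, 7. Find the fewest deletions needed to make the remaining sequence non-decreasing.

6

Fewest deletions = n − (longest non-decreasing subsequence).
i:      1  2  3  4  5  6  7  8  9 10
a[i]:   5  4  6  9 10  8  3  1  2  7
dp:     1  1  2  3  4  3  1  1  2  3
max dp = 4, so deletions = 10 − 4 = 6.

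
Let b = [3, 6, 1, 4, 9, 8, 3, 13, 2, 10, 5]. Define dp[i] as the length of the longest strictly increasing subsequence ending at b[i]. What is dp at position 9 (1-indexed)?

dp[i] = 1 + max{dp[j] : j<i, b[j]<b[i]} (or 1 if no such j):
i:      1  2  3  4  5  6  7  8  9 10 11
b[i]:   3  6  1  4  9  8  3 13  2 10  5
dp:     1  2  1  2  3  3  2  4  2  4  3
At index 9 the value is 2.

2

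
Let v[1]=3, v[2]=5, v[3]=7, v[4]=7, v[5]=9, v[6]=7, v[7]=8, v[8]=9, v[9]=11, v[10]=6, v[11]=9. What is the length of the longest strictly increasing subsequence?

6

Track the smallest tail for each achievable length (strict):
3 → extends → [3]
5 → extends → [3, 5]
7 → extends → [3, 5, 7]
7 → already a tail → [3, 5, 7]
9 → extends → [3, 5, 7, 9]
7 → already a tail → [3, 5, 7, 9]
8 → replaces 9 → [3, 5, 7, 8]
9 → extends → [3, 5, 7, 8, 9]
11 → extends → [3, 5, 7, 8, 9, 11]
6 → replaces 7 → [3, 5, 6, 8, 9, 11]
9 → already a tail → [3, 5, 6, 8, 9, 11]
Six tails, so the longest strictly increasing subsequence has length 6 (e.g. 3, 5, 7, 8, 9, 11).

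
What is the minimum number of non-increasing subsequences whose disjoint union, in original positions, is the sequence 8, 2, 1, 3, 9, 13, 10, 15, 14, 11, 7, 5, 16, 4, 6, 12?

Place each on the leftmost legal pile:
8 → new pile 1 (tops now [8])
2 → pile 1 (tops now [2])
1 → pile 1 (tops now [1])
3 → new pile 2 (tops now [1, 3])
9 → new pile 3 (tops now [1, 3, 9])
13 → new pile 4 (tops now [1, 3, 9, 13])
10 → pile 4 (tops now [1, 3, 9, 10])
15 → new pile 5 (tops now [1, 3, 9, 10, 15])
14 → pile 5 (tops now [1, 3, 9, 10, 14])
11 → pile 5 (tops now [1, 3, 9, 10, 11])
7 → pile 3 (tops now [1, 3, 7, 10, 11])
5 → pile 3 (tops now [1, 3, 5, 10, 11])
16 → new pile 6 (tops now [1, 3, 5, 10, 11, 16])
4 → pile 3 (tops now [1, 3, 4, 10, 11, 16])
6 → pile 4 (tops now [1, 3, 4, 6, 11, 16])
12 → pile 6 (tops now [1, 3, 4, 6, 11, 12])
Six piles.

6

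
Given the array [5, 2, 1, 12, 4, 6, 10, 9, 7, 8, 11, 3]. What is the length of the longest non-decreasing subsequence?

Track the smallest tail for each achievable length (allowing ties):
5 → extends → [5]
2 → replaces 5 → [2]
1 → replaces 2 → [1]
12 → extends → [1, 12]
4 → replaces 12 → [1, 4]
6 → extends → [1, 4, 6]
10 → extends → [1, 4, 6, 10]
9 → replaces 10 → [1, 4, 6, 9]
7 → replaces 9 → [1, 4, 6, 7]
8 → extends → [1, 4, 6, 7, 8]
11 → extends → [1, 4, 6, 7, 8, 11]
3 → replaces 4 → [1, 3, 6, 7, 8, 11]
Six tails, so the longest non-decreasing subsequence has length 6 (e.g. 2, 4, 6, 7, 8, 11).

6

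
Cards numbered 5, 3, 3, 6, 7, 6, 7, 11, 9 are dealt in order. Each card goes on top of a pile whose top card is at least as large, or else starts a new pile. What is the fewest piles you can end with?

Place each on the leftmost legal pile:
5 → new pile 1 (tops now [5])
3 → pile 1 (tops now [3])
3 → pile 1 (tops now [3])
6 → new pile 2 (tops now [3, 6])
7 → new pile 3 (tops now [3, 6, 7])
6 → pile 2 (tops now [3, 6, 7])
7 → pile 3 (tops now [3, 6, 7])
11 → new pile 4 (tops now [3, 6, 7, 11])
9 → pile 4 (tops now [3, 6, 7, 9])
Four piles.

4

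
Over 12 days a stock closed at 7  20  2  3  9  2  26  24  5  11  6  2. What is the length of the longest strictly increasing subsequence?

4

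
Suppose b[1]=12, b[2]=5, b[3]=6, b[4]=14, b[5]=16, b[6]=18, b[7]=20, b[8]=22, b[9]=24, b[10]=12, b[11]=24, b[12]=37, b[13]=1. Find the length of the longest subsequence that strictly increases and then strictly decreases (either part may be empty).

inc[i] = longest strictly increasing subsequence ending at i; dec[i] = longest strictly decreasing subsequence starting at i:
i:      1  2  3  4  5  6  7  8  9 10 11 12 13
b[i]:  12  5  6 14 16 18 20 22 24 12 24 37  1
inc:    1  1  2  3  4  5  6  7  8  3  8  9  1
dec:    3  2  2  3  3  3  3  3  3  2  2  2  1
Best peak at i=9 (value 24): inc=8, dec=3, length 8+3−1 = 10.

10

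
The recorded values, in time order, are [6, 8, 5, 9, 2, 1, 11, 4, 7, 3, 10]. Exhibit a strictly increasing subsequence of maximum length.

6, 8, 9, 11

Patience tails give the LIS length; then backtrack through the dp parents:
6 → extends → [6]
8 → extends → [6, 8]
5 → replaces 6 → [5, 8]
9 → extends → [5, 8, 9]
2 → replaces 5 → [2, 8, 9]
1 → replaces 2 → [1, 8, 9]
11 → extends → [1, 8, 9, 11]
4 → replaces 8 → [1, 4, 9, 11]
7 → replaces 9 → [1, 4, 7, 11]
3 → replaces 4 → [1, 3, 7, 11]
10 → replaces 11 → [1, 3, 7, 10]
Length 4; one witness is 6, 8, 9, 11.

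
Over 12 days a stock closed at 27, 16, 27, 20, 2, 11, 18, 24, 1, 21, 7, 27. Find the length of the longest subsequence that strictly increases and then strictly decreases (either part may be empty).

inc[i] = longest strictly increasing subsequence ending at i; dec[i] = longest strictly decreasing subsequence starting at i:
i:      1  2  3  4  5  6  7  8  9 10 11 12
a[i]:  27 16 27 20  2 11 18 24  1 21  7 27
inc:    1  1  2  2  1  2  3  4  1  4  2  5
dec:    4  3  4  3  2  2  2  3  1  2  1  1
Best peak at i=8 (value 24): inc=4, dec=3, length 4+3−1 = 6.

6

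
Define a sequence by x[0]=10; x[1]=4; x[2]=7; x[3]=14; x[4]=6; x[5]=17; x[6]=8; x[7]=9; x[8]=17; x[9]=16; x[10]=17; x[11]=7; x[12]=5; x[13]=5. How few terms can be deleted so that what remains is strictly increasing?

8

Fewest deletions = n − (longest strictly increasing subsequence).
Patience tails:
10 → extends → [10]
4 → replaces 10 → [4]
7 → extends → [4, 7]
14 → extends → [4, 7, 14]
6 → replaces 7 → [4, 6, 14]
17 → extends → [4, 6, 14, 17]
8 → replaces 14 → [4, 6, 8, 17]
9 → replaces 17 → [4, 6, 8, 9]
17 → extends → [4, 6, 8, 9, 17]
16 → replaces 17 → [4, 6, 8, 9, 16]
17 → extends → [4, 6, 8, 9, 16, 17]
7 → replaces 8 → [4, 6, 7, 9, 16, 17]
5 → replaces 6 → [4, 5, 7, 9, 16, 17]
5 → already a tail → [4, 5, 7, 9, 16, 17]
Longest strictly increasing subsequence has length 6, so deletions = 14 − 6 = 8.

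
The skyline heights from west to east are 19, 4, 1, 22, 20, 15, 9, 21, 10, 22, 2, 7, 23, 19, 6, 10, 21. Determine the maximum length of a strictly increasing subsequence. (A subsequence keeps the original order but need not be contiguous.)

5

Track the smallest tail for each achievable length (strict):
19 → extends → [19]
4 → replaces 19 → [4]
1 → replaces 4 → [1]
22 → extends → [1, 22]
20 → replaces 22 → [1, 20]
15 → replaces 20 → [1, 15]
9 → replaces 15 → [1, 9]
21 → extends → [1, 9, 21]
10 → replaces 21 → [1, 9, 10]
22 → extends → [1, 9, 10, 22]
2 → replaces 9 → [1, 2, 10, 22]
7 → replaces 10 → [1, 2, 7, 22]
23 → extends → [1, 2, 7, 22, 23]
19 → replaces 22 → [1, 2, 7, 19, 23]
6 → replaces 7 → [1, 2, 6, 19, 23]
10 → replaces 19 → [1, 2, 6, 10, 23]
21 → replaces 23 → [1, 2, 6, 10, 21]
Five tails, so the longest strictly increasing subsequence has length 5 (e.g. 19, 20, 21, 22, 23).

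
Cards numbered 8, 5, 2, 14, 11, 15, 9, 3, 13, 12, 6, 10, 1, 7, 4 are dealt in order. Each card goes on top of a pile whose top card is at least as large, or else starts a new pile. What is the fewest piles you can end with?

4

The minimum number of non-increasing subsequences covering a sequence equals the length of its longest strictly increasing subsequence.
LIS length is 4 (e.g. 2, 3, 6, 10), so 4 piles are needed.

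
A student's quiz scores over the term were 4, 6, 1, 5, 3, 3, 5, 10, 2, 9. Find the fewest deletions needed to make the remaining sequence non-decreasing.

5

Fewest deletions = n − (longest non-decreasing subsequence).
i:      1  2  3  4  5  6  7  8  9 10
a[i]:   4  6  1  5  3  3  5 10  2  9
dp:     1  2  1  2  2  3  4  5  2  5
max dp = 5, so deletions = 10 − 5 = 5.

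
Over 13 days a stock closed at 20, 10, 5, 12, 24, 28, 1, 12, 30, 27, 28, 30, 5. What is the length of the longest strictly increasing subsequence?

6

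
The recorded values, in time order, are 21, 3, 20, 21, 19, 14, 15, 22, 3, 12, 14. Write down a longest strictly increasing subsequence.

Patience tails give the LIS length; then backtrack through the dp parents:
21 → extends → [21]
3 → replaces 21 → [3]
20 → extends → [3, 20]
21 → extends → [3, 20, 21]
19 → replaces 20 → [3, 19, 21]
14 → replaces 19 → [3, 14, 21]
15 → replaces 21 → [3, 14, 15]
22 → extends → [3, 14, 15, 22]
3 → already a tail → [3, 14, 15, 22]
12 → replaces 14 → [3, 12, 15, 22]
14 → replaces 15 → [3, 12, 14, 22]
Length 4; one witness is 3, 20, 21, 22.

3, 20, 21, 22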